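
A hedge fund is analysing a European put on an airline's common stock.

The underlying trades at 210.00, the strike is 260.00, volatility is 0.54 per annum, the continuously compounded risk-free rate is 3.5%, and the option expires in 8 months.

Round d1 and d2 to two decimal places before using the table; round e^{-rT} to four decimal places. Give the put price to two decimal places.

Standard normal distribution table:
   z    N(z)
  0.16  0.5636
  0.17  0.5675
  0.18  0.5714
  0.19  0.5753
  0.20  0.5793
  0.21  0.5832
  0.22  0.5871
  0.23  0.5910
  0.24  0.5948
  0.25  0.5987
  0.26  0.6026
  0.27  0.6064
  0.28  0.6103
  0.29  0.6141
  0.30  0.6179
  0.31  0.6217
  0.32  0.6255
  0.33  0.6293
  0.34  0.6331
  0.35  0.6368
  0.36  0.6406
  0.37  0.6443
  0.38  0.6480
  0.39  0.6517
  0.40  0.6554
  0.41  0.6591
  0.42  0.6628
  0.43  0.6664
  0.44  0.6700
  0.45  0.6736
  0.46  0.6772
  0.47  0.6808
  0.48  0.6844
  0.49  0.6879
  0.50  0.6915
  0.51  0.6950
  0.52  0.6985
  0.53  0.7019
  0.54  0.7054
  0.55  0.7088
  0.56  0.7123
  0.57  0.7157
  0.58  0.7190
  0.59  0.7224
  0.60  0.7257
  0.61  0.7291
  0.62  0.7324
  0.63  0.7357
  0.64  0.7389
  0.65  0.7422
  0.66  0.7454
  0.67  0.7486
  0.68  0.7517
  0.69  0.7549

66.04

σ√T = 0.54 × 0.8165 = 0.4409
d₁ = [ln(210/260) + (0.035 + 0.54²/2)·0.6667] / 0.4409 = [-0.2136 + 0.1205] / 0.4409 = -0.2110 → -0.21
d₂ = d₁ − σ√T = -0.2110 − 0.4409 = -0.6519 → -0.65
e^(−rT) = e^(−0.035·0.6667) = 0.9769
P = 260·0.9769·N(0.65) − 210·N(0.21) = 260·0.9769·0.7422 − 210·0.5832 = 188.5143 − 122.4720 = 66.0423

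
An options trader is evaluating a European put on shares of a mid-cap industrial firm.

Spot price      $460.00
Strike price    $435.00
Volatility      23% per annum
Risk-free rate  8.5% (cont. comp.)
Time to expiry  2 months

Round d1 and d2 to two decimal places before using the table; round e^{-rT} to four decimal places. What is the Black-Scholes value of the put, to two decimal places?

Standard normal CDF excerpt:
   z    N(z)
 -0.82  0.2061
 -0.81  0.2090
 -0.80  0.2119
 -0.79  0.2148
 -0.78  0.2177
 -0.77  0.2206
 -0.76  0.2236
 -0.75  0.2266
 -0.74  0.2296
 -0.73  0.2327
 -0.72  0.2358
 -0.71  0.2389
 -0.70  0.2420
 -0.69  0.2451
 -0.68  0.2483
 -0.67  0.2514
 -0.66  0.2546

σ√T = 0.23·√0.1667 = 0.0939
d₁ = [ln(460/435) + (0.085 + ½·0.23²)·0.1667] / (σ√T) = (0.0559 + 0.0186) / 0.0939 = 0.7929 ⇒ 0.79
d₂ = 0.7929 − 0.0939 = 0.6991 ⇒ 0.70
exp(−rT) = exp(−0.085·0.1667) = 0.9859
N(−d₂) = N(-0.70) = 0.2420;  N(−d₁) = N(-0.79) = 0.2148
P = 435·0.9859·0.2420 − 460·0.2148 = 103.7857 − 98.8080 = 4.9777

$4.98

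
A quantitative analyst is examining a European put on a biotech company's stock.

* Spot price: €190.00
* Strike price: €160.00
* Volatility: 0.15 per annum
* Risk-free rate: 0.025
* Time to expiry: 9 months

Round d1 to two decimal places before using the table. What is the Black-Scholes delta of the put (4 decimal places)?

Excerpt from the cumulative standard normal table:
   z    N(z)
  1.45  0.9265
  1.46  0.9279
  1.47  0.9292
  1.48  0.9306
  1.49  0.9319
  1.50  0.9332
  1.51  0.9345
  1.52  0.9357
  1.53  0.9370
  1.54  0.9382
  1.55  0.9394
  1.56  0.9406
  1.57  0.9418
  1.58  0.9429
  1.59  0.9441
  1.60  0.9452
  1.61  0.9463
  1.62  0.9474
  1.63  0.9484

T = 0.75;  σ√T = 0.1299
d₁ = [ln(190/160) + (0.025 + 0.15²/2)·0.75] / 0.1299 = [0.1719 + 0.0272] / 0.1299 = 1.5322 which rounds to 1.53
N(d₁) = N(1.53) = 0.9370
Δ_put = N(d₁) − 1 = 0.9370 − 1 = -0.0630

-0.0630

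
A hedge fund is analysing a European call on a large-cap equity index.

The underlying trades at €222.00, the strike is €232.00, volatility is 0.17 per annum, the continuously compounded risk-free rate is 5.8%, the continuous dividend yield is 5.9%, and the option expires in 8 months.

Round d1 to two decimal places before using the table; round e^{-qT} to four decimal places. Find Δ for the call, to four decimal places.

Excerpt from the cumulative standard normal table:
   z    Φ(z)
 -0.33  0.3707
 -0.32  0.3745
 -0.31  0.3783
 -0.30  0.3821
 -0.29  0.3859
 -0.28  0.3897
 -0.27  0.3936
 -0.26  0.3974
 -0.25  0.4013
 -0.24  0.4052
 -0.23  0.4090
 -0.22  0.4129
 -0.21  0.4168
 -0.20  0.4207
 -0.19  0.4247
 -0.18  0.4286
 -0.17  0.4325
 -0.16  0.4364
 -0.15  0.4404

T = 0.6667;  σ√T = 0.1388
ln(S/K) + (r − q + σ²/2)T = ln(222/232) + (0.058 − 0.059 + 0.17²/2)·0.6667 = -0.0441 + 0.0090 = -0.0351
d₁ = -0.0351 / 0.1388 = -0.2528 which rounds to -0.25
N(d₁) = N(-0.25) = 0.4013
Δ_call = e^(−qT)·N(d₁) = 0.9614·0.4013 = 0.3858

0.3858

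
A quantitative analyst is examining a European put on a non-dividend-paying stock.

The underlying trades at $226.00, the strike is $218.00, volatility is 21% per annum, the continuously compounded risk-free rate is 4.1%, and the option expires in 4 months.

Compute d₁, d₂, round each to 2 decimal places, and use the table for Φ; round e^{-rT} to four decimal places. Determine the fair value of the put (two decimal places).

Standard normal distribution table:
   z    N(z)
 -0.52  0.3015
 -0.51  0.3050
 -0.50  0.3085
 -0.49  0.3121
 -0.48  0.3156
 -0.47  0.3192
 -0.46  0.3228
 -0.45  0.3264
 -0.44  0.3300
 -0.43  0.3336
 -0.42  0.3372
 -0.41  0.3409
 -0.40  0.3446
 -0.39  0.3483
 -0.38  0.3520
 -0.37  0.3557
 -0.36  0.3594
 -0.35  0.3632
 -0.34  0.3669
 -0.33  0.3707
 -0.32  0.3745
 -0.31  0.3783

$5.96

σ√T = 0.21 × 0.5774 = 0.1212
d₁ = [ln(226/218) + (0.041 + 0.21²/2)·0.3333] / 0.1212 = [0.0360 + 0.0210] / 0.1212 = 0.4706 → 0.47
d₂ = d₁ − σ√T = 0.4706 − 0.1212 = 0.3494 → 0.35
e^(−rT) = e^(−0.041·0.3333) = 0.9864
N(−d₂) = N(-0.35) = 0.3632;  N(−d₁) = N(-0.47) = 0.3192
P = 218·0.9864·0.3632 − 226·0.3192 = 78.1008 − 72.1392 = 5.9616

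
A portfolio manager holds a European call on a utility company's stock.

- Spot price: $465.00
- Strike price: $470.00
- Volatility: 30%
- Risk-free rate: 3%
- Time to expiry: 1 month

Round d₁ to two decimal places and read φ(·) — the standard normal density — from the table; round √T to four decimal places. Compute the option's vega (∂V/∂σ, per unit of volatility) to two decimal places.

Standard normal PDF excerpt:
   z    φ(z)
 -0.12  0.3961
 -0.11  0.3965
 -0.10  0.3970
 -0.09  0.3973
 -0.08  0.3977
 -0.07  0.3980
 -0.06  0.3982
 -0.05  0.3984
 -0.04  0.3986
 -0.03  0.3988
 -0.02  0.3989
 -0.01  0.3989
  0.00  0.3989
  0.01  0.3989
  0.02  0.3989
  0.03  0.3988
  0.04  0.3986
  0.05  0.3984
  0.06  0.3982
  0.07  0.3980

σ√T = 0.3 × 0.2887 = 0.0866
ln(S/K) + (r + σ²/2)T = ln(465/470) + (0.03 + 0.3²/2)·0.08333 = -0.0107 + 0.0062 = -0.0044
d₁ = -0.0044 / 0.0866 = -0.0513 ≈ -0.05
√T = √0.08333 = 0.2887
φ(d₁) = φ(-0.05) = 0.3984
vega = S·φ(d₁)·√T = 465·0.3984·0.2887 = 53.4834
(Call and put vega coincide under Black-Scholes.)

53.48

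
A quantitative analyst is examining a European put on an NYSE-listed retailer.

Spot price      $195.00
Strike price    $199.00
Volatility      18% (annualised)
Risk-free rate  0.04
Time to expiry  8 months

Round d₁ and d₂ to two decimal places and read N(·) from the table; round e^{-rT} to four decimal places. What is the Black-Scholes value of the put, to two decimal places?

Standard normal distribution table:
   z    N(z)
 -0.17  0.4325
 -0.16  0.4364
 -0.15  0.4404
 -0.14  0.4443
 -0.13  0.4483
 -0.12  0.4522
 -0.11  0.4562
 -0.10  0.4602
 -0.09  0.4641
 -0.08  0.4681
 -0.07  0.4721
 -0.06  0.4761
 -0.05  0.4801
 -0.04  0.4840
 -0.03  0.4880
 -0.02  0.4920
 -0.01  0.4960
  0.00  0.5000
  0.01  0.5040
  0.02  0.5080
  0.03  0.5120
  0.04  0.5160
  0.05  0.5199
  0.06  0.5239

σ√T = 0.18·√0.6667 = 0.1470
d₁ = [ln(195/199) + (0.04 + 0.18²/2)·0.6667] / 0.1470 = [-0.0203 + 0.0375] / 0.1470 = 0.1168 which rounds to 0.12
d₂ = d₁ − σ√T = 0.1168 − 0.1470 = -0.0302 which rounds to -0.03
exp(−rT) = exp(−0.04·0.6667) = 0.9737
N(−d₂) = N(0.03) = 0.5120;  N(−d₁) = N(-0.12) = 0.4522
P = 199·0.9737·0.5120 − 195·0.4522 = 99.2083 − 88.1790 = 11.0293

$11.03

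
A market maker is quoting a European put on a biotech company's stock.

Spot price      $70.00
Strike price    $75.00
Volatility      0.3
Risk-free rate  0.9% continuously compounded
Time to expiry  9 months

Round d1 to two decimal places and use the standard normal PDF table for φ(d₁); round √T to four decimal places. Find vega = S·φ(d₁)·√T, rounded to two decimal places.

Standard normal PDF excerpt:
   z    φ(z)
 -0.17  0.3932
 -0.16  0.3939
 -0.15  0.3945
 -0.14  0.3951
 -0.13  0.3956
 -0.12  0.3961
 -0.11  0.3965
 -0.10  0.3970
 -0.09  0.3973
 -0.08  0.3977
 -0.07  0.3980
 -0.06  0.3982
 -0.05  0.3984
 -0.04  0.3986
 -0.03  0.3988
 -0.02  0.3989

σ√T = 0.3·√0.75 = 0.2598
d₁ = [ln(70/75) + (0.009 + 0.3²/2)·0.75] / 0.2598 = [-0.0690 + 0.0405] / 0.2598 = -0.1097 ≈ -0.11
√T = √0.75 = 0.8660
φ(d₁) = φ(-0.11) = 0.3965
vega = S·φ(d₁)·√T = 70·0.3965·0.8660 = 24.0358

24.04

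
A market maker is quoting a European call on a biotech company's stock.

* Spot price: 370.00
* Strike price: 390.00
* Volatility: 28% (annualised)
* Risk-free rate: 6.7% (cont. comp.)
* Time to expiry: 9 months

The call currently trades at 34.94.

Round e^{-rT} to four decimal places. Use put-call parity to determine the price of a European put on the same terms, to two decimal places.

exp(−rT) = exp(−0.067·0.75) = 0.9510
Put-call parity: C − P = S − K·e^(−rT) = 370 − 390·0.9510 = 370 − 370.8900 = -0.8900
P = C − (C − P) = 34.94 − (-0.8900) = 35.8300

35.83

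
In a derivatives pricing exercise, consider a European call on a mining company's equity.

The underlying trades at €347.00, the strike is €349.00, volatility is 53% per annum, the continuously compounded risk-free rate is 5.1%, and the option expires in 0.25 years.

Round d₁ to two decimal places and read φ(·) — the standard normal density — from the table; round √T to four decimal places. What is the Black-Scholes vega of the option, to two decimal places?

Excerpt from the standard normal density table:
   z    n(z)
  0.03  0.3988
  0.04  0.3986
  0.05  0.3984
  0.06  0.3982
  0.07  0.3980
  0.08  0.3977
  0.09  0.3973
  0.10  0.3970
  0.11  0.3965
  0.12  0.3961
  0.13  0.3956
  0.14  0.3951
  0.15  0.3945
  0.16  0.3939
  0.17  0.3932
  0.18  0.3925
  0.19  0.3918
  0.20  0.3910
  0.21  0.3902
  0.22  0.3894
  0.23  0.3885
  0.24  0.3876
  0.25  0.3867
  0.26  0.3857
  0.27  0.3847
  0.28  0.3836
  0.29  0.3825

σ√T = 0.53 × 0.5000 = 0.2650
d₁ = [ln(347/349) + (0.051 + 0.53²/2)·0.25] / 0.2650 = [-0.0057 + 0.0479] / 0.2650 = 0.1589 ⇒ 0.16
√T = √0.25 = 0.5000
φ(d₁) = φ(0.16) = 0.3939
vega = S·φ(d₁)·√T = 347·0.3939·0.5000 = 68.3417

68.34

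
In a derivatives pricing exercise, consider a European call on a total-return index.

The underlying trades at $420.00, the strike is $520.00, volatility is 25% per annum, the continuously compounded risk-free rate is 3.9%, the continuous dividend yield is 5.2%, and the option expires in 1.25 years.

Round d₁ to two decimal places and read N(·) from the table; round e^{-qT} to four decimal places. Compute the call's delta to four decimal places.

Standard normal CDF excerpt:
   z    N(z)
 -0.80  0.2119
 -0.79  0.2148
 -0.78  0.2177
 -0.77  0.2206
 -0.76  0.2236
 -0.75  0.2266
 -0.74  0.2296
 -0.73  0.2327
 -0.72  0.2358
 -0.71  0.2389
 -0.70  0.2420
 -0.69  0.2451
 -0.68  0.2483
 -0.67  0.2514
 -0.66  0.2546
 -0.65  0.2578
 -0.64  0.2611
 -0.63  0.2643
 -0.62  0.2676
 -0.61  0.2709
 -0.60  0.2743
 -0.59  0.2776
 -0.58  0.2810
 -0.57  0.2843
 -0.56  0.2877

0.2327

T = 1.25;  σ√T = 0.2795
ln(S/K) + (r − q + σ²/2)T = ln(420/520) + (0.039 − 0.052 + 0.25²/2)·1.25 = -0.2136 + 0.0228 = -0.1908
d₁ = -0.1908 / 0.2795 = -0.6825 ≈ -0.68
N(d₁) = N(-0.68) = 0.2483
Δ_call = exp(−qT)·N(d₁) = 0.9371·0.2483 = 0.2327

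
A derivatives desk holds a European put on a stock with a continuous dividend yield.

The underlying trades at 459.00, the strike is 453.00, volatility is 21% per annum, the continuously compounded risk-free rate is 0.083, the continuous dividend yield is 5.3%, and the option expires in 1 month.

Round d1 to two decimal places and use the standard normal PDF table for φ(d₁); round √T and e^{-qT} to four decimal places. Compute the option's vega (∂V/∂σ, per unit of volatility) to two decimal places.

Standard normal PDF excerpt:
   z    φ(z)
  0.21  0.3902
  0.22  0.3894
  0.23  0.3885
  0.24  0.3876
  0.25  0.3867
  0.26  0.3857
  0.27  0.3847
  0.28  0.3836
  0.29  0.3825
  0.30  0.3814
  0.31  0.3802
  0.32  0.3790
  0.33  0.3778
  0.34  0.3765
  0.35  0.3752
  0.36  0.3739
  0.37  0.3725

50.46

σ√T = 0.21·√0.08333 = 0.0606
d₁ = [ln(459/453) + (0.083 − 0.053 + 0.21²/2)·0.08333] / 0.0606 = [0.0132 + 0.0043] / 0.0606 = 0.2886 ≈ 0.29
√T = √0.08333 = 0.2887
φ(d₁) = φ(0.29) = 0.3825
exp(−qT) = exp(−0.053·0.08333) = 0.9956
vega = S·exp(−qT)·φ(d₁)·√T = 459·0.9956·0.3825·0.2887 = 50.4633
(Call and put vega coincide under Black-Scholes.)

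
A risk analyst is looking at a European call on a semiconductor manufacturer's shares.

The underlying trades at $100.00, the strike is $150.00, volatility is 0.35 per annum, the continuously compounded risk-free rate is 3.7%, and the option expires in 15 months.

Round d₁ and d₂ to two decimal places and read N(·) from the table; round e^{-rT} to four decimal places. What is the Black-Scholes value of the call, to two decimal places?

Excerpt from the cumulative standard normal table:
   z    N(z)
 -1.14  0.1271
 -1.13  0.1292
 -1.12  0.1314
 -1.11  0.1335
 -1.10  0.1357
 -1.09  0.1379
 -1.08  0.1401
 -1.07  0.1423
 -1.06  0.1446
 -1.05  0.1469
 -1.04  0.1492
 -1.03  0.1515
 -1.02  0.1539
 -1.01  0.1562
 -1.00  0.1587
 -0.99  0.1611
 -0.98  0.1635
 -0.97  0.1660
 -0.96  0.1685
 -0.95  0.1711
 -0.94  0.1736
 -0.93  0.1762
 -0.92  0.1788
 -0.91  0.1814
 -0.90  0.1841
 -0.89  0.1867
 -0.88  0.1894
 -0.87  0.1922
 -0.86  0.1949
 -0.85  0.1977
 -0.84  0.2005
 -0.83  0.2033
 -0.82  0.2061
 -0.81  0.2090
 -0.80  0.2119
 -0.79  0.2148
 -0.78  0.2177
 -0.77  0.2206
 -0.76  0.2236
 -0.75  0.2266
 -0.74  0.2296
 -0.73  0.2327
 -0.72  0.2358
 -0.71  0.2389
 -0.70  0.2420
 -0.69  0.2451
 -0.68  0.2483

T = 1.25;  σ√T = 0.3913
d₁ = [ln(100/150) + (0.037 + ½·0.35²)·1.25] / (σ√T) = (-0.4055 + 0.1228) / 0.3913 = -0.7223 ≈ -0.72
d₂ = -0.7223 − 0.3913 = -1.1136 ≈ -1.11
exp(−rT) = exp(−0.037·1.25) = 0.9548
N(d₁) = N(-0.72) = 0.2358;  N(d₂) = N(-1.11) = 0.1335
C = 100·0.2358 − 150·0.9548·0.1335 = 23.5800 − 19.1199 = 4.4601

$4.46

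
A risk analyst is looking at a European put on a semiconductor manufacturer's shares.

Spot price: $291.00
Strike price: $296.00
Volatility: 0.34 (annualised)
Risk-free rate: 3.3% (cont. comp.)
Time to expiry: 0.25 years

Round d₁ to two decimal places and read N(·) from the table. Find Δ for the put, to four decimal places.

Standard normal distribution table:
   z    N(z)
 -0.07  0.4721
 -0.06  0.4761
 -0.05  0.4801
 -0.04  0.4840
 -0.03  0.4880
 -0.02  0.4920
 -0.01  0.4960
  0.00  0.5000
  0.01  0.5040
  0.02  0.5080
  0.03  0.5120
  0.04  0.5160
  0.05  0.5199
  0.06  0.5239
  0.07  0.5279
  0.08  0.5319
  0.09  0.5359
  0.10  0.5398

σ√T = 0.34·√0.25 = 0.1700
ln(S/K) + (r + σ²/2)T = ln(291/296) + (0.033 + 0.34²/2)·0.25 = -0.0170 + 0.0227 = 0.0057
d₁ = 0.0057 / 0.1700 = 0.0333 → 0.03
N(d₁) = N(0.03) = 0.5120
Δ_put = N(d₁) − 1 = 0.5120 − 1 = -0.4880

-0.4880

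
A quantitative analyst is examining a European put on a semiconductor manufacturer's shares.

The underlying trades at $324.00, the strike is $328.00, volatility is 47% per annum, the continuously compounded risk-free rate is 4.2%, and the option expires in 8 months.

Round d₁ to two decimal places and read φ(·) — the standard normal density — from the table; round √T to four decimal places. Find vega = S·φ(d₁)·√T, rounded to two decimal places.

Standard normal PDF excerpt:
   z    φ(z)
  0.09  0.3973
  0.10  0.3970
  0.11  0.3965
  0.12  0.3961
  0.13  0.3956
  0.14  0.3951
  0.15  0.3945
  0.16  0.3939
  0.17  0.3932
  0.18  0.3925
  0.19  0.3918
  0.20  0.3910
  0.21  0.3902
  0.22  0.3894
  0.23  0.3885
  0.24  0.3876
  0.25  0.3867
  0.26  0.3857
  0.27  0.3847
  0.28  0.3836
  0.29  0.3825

T = 0.6667;  σ√T = 0.3838
ln(S/K) + (r + σ²/2)T = ln(324/328) + (0.042 + 0.47²/2)·0.6667 = -0.0123 + 0.1016 = 0.0894
d₁ = 0.0894 / 0.3838 = 0.2329 → 0.23
√T = √0.6667 = 0.8165
φ(d₁) = φ(0.23) = 0.3885
vega = S·φ(d₁)·√T = 324·0.3885·0.8165 = 102.7761

102.78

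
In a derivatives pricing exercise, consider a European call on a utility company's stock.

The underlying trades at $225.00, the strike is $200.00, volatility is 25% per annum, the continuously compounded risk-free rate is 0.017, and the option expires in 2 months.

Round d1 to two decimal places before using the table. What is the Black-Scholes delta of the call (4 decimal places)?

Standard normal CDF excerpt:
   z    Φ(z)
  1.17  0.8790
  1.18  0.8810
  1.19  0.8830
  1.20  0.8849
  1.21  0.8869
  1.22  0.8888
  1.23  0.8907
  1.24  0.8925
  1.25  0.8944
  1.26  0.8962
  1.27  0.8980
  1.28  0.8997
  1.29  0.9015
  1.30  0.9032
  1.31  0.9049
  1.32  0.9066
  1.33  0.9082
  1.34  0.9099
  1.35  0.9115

0.8907

σ√T = 0.25·√0.1667 = 0.1021
d₁ = [ln(225/200) + (0.017 + ½·0.25²)·0.1667] / (σ√T) = (0.1178 + 0.0080) / 0.1021 = 1.2328 ≈ 1.23
N(d₁) = N(1.23) = 0.8907
Δ_call = N(d₁) = 0.8907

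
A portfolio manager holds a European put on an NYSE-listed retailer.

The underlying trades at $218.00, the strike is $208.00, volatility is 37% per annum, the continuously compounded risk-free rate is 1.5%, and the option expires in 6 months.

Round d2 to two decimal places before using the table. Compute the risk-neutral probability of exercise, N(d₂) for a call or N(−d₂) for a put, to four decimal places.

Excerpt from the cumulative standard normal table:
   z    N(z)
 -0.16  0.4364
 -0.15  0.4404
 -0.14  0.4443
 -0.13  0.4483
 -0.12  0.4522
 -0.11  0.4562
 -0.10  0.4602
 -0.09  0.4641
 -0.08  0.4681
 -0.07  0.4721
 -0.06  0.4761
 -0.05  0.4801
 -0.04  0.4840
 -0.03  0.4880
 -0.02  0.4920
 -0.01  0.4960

0.4681

σ√T = 0.37 × 0.7071 = 0.2616
d₁ = [ln(218/208) + (0.015 + ½·0.37²)·0.5] / (σ√T) = (0.0470 + 0.0417) / 0.2616 = 0.3390 ≈ 0.34
d₂ = 0.3390 − 0.2616 = 0.0773 ≈ 0.08
Risk-neutral Pr[S_T < K] = N(−d₂) = N(-0.08) = 0.4681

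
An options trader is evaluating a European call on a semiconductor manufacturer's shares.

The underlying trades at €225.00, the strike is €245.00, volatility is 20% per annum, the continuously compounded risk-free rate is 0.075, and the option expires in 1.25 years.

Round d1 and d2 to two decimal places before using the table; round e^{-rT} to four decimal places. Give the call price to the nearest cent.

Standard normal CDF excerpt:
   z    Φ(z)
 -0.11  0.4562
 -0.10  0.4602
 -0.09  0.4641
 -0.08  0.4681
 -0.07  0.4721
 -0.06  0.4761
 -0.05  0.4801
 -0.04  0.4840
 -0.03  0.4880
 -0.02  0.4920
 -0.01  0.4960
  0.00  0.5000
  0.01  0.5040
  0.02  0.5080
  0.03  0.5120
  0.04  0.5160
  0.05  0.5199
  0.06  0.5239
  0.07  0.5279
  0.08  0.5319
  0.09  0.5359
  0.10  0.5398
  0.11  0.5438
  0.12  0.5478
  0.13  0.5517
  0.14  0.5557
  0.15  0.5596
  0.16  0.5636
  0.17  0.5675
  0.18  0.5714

T = 1.25;  σ√T = 0.2236
d₁ = [ln(225/245) + (0.075 + 0.2²/2)·1.25] / 0.2236 = [-0.0852 + 0.1187] / 0.2236 = 0.1502 → 0.15
d₂ = d₁ − σ√T = 0.1502 − 0.2236 = -0.0734 → -0.07
exp(−rT) = exp(−0.075·1.25) = 0.9105
N(d₁) = N(0.15) = 0.5596;  N(d₂) = N(-0.07) = 0.4721
C = 225·0.5596 − 245·0.9105·0.4721 = 125.9100 − 105.3125 = 20.5975

€20.60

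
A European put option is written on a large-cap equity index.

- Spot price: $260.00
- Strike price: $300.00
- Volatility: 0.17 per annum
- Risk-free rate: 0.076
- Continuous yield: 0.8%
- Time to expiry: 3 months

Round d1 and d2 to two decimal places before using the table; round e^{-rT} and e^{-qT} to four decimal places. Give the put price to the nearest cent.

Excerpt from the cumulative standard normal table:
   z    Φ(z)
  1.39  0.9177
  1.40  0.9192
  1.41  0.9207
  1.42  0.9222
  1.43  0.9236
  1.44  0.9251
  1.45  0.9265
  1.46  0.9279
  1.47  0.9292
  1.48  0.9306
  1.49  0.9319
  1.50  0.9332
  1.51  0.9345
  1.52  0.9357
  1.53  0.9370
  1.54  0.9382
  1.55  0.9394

σ√T = 0.17·√0.25 = 0.0850
d₁ = [ln(260/300) + (0.076 − 0.008 + ½·0.17²)·0.25] / (σ√T) = (-0.1431 + 0.0206) / 0.0850 = -1.4410 which rounds to -1.44
d₂ = -1.4410 − 0.0850 = -1.5260 which rounds to -1.53
exp(−qT) = exp(−0.008·0.25) = 0.9980;  exp(−rT) = exp(−0.076·0.25) = 0.9812
P = 300·0.9812·N(1.53) − 260·0.9980·N(1.44) = 300·0.9812·0.9370 − 260·0.9980·0.9251 = 275.8153 − 240.0449 = 35.7704

$35.77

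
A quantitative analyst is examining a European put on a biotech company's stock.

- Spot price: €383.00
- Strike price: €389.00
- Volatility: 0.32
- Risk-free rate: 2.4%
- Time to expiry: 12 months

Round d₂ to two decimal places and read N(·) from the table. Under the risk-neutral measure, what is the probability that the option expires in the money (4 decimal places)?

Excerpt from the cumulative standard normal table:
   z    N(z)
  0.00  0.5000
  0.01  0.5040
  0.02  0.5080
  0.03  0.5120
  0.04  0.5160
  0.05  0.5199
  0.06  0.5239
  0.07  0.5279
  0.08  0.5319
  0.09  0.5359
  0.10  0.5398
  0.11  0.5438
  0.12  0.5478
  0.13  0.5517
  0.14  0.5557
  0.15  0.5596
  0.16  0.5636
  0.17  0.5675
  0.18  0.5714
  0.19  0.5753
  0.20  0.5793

0.5517

T = 1;  σ√T = 0.3200
ln(S/K) + (r + σ²/2)T = ln(383/389) + (0.024 + 0.32²/2)·1 = -0.0155 + 0.0752 = 0.0597
d₁ = 0.0597 / 0.3200 = 0.1864 which rounds to 0.19
d₂ = d₁ − σ√T = 0.1864 − 0.3200 = -0.1336 which rounds to -0.13
Risk-neutral Pr[S_T < K] = N(−d₂) = N(0.13) = 0.5517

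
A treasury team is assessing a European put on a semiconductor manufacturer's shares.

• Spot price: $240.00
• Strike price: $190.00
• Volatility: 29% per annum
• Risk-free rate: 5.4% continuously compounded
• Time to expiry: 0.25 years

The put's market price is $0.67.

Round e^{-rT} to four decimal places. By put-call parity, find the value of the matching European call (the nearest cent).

exp(−rT) = exp(−0.054·0.25) = 0.9866
Put-call parity: C − P = S − K·e^(−rT) = 240 − 190·0.9866 = 240 − 187.4540 = 52.5460
C = P + (C − P) = 0.67 + (52.5460) = 53.2160

$53.22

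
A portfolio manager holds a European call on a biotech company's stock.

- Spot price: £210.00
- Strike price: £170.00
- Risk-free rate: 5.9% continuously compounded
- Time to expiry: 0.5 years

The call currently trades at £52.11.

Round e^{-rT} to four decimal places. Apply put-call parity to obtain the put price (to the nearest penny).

e^(−rT) = e^(−0.059·0.5) = 0.9709
Put-call parity: C − P = S − K·e^(−rT) = 210 − 170·0.9709 = 210 − 165.0530 = 44.9470
P = C − (C − P) = 52.11 − (44.9470) = 7.1630

£7.16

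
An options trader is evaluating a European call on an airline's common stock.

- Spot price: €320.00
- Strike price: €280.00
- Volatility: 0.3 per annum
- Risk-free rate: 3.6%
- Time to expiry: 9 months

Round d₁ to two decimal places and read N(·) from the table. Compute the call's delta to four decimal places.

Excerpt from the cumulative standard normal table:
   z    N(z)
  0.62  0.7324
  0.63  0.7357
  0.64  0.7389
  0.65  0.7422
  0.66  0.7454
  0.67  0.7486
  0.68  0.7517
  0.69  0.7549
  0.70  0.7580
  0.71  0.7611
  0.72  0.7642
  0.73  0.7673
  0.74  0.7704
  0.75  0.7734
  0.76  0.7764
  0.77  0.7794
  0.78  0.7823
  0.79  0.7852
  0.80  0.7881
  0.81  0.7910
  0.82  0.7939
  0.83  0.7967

0.7734

T = 0.75;  σ√T = 0.2598
d₁ = [ln(320/280) + (0.036 + 0.3²/2)·0.75] / 0.2598 = [0.1335 + 0.0607] / 0.2598 = 0.7478 which rounds to 0.75
N(d₁) = N(0.75) = 0.7734
Δ_call = N(d₁) = 0.7734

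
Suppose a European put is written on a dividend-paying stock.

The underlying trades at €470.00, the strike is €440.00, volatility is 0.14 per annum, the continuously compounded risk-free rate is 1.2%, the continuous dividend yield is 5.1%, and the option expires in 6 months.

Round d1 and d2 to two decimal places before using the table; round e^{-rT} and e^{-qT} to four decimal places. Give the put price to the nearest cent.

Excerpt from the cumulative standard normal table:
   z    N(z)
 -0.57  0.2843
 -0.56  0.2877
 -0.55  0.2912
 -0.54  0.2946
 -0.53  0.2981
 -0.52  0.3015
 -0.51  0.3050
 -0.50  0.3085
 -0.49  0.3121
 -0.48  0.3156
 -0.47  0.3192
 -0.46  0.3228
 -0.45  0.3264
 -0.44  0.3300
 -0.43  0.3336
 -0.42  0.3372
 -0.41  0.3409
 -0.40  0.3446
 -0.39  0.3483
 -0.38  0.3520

€9.34

σ√T = 0.14 × 0.7071 = 0.0990
d₁ = [ln(470/440) + (0.012 − 0.051 + 0.14²/2)·0.5] / 0.0990 = [0.0660 − 0.0146] / 0.0990 = 0.5188 → 0.52
d₂ = d₁ − σ√T = 0.5188 − 0.0990 = 0.4198 → 0.42
e^(−qT) = e^(−0.051·0.5) = 0.9748;  e^(−rT) = e^(−0.012·0.5) = 0.9940
N(−d₂) = N(-0.42) = 0.3372;  N(−d₁) = N(-0.52) = 0.3015
P = 440·0.9940·0.3372 − 470·0.9748·0.3015 = 147.4778 − 138.1340 = 9.3438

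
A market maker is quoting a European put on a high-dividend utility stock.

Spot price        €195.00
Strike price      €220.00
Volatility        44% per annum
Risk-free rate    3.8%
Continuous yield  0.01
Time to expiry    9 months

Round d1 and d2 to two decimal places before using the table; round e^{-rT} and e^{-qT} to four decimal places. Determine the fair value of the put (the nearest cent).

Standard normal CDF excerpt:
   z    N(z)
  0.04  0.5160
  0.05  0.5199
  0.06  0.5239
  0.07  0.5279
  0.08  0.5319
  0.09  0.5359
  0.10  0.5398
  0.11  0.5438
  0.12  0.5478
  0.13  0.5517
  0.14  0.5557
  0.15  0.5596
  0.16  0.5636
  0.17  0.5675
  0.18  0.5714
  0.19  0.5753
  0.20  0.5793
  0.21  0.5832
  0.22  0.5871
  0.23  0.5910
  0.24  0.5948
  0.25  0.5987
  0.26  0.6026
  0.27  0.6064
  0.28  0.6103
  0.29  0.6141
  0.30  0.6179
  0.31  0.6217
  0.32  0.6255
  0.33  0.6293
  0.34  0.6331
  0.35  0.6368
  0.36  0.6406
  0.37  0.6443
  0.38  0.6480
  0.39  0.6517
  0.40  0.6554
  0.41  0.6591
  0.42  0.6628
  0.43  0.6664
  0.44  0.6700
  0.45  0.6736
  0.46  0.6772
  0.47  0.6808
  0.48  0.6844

σ√T = 0.44·√0.75 = 0.3811
d₁ = [ln(195/220) + (0.038 − 0.01 + ½·0.44²)·0.75] / (σ√T) = (-0.1206 + 0.0936) / 0.3811 = -0.0709 ≈ -0.07
d₂ = -0.0709 − 0.3811 = -0.4520 ≈ -0.45
exp(−qT) = exp(−0.01·0.75) = 0.9925;  exp(−rT) = exp(−0.038·0.75) = 0.9719
N(−d₂) = N(0.45) = 0.6736;  N(−d₁) = N(0.07) = 0.5279
P = 220·0.9719·0.6736 − 195·0.9925·0.5279 = 144.0278 − 102.1684 = 41.8594

€41.86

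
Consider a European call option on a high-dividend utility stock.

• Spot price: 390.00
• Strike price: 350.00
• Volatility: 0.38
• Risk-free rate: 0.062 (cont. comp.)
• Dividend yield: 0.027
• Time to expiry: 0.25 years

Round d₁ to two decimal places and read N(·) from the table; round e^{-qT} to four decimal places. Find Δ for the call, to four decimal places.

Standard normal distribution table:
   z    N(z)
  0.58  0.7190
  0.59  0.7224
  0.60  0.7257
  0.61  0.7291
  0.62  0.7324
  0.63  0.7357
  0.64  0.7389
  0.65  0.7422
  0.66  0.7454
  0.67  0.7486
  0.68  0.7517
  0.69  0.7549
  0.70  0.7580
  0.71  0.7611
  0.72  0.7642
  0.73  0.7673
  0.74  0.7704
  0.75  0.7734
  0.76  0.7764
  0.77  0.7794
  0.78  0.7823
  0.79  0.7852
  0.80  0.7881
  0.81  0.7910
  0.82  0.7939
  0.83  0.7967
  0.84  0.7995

0.7560

σ√T = 0.38 × 0.5000 = 0.1900
ln(S/K) + (r − q + σ²/2)T = ln(390/350) + (0.062 − 0.027 + 0.38²/2)·0.25 = 0.1082 + 0.0268 = 0.1350
d₁ = 0.1350 / 0.1900 = 0.7106 → 0.71
N(d₁) = N(0.71) = 0.7611
Δ_call = e^(−qT)·N(d₁) = 0.9933·0.7611 = 0.7560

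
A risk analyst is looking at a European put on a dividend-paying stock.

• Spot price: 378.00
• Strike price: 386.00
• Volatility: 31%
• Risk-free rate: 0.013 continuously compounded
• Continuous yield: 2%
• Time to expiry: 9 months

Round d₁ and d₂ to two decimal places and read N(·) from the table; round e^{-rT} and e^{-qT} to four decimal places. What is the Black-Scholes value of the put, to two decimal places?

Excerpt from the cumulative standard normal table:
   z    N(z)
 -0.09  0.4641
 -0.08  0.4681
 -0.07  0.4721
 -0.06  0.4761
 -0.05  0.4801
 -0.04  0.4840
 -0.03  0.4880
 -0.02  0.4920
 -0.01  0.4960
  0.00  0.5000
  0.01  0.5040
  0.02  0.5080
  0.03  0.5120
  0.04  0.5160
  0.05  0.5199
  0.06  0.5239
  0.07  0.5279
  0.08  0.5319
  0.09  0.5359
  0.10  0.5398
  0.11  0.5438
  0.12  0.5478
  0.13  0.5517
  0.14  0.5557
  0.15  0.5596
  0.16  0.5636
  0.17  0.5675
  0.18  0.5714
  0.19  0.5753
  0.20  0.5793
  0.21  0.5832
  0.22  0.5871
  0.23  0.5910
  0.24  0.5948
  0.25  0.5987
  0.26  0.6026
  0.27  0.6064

45.69

σ√T = 0.31·√0.75 = 0.2685
d₁ = [ln(378/386) + (0.013 − 0.02 + 0.31²/2)·0.75] / 0.2685 = [-0.0209 + 0.0308] / 0.2685 = 0.0367 which rounds to 0.04
d₂ = d₁ − σ√T = 0.0367 − 0.2685 = -0.2318 which rounds to -0.23
exp(−qT) = exp(−0.02·0.75) = 0.9851;  exp(−rT) = exp(−0.013·0.75) = 0.9903
N(−d₂) = N(0.23) = 0.5910;  N(−d₁) = N(-0.04) = 0.4840
P = 386·0.9903·0.5910 − 378·0.9851·0.4840 = 225.9132 − 180.2260 = 45.6872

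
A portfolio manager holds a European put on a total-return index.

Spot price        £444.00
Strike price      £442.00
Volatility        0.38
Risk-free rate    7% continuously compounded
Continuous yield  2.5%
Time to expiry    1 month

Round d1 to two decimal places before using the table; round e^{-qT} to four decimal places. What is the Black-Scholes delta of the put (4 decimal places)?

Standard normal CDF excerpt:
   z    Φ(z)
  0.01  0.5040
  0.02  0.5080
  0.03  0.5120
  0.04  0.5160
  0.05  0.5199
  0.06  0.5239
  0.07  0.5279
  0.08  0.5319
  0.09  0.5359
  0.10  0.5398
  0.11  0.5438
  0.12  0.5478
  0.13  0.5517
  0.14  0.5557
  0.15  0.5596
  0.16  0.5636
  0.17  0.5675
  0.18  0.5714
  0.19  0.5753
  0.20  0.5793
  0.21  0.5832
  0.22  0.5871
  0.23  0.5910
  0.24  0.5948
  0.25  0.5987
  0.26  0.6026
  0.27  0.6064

T = 0.08333;  σ√T = 0.1097
d₁ = [ln(444/442) + (0.07 − 0.025 + 0.38²/2)·0.08333] / 0.1097 = [0.0045 + 0.0098] / 0.1097 = 0.1302 → 0.13
N(d₁) = N(0.13) = 0.5517
Δ_put = e^(−qT)·(N(d₁) − 1) = 0.9979·(0.5517 − 1) = -0.4474

-0.4474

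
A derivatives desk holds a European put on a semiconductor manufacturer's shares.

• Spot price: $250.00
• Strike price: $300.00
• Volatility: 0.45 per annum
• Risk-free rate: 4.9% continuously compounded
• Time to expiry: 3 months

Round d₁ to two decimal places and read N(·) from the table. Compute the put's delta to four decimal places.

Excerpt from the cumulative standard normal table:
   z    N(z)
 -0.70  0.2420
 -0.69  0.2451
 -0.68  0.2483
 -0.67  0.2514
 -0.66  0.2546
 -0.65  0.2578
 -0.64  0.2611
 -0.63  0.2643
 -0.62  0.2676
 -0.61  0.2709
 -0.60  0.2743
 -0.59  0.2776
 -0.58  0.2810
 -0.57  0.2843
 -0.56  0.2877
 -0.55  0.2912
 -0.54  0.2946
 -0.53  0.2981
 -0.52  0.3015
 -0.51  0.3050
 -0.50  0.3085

-0.7389

σ√T = 0.45 × 0.5000 = 0.2250
d₁ = [ln(250/300) + (0.049 + 0.45²/2)·0.25] / 0.2250 = [-0.1823 + 0.0376] / 0.2250 = -0.6434 → -0.64
N(d₁) = N(-0.64) = 0.2611
Δ_put = N(d₁) − 1 = 0.2611 − 1 = -0.7389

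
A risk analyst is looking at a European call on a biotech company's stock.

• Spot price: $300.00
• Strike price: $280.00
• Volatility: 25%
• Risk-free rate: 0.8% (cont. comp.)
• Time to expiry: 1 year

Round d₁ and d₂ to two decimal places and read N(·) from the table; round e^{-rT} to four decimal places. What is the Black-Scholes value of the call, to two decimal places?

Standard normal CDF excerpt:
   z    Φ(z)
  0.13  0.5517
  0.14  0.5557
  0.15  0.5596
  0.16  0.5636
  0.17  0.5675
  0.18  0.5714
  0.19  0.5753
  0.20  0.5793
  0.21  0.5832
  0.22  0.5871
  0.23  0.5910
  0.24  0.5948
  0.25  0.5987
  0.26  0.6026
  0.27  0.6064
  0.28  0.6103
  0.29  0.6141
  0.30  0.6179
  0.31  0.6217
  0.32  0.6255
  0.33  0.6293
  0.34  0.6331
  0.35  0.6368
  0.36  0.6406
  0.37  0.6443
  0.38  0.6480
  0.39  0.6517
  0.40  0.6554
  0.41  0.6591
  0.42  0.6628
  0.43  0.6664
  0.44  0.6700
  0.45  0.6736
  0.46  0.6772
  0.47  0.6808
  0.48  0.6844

$41.21

T = 1;  σ√T = 0.2500
d₁ = [ln(300/280) + (0.008 + ½·0.25²)·1] / (σ√T) = (0.0690 + 0.0393) / 0.2500 = 0.4330 → 0.43
d₂ = 0.4330 − 0.2500 = 0.1830 → 0.18
exp(−rT) = exp(−0.008·1) = 0.9920
N(d₁) = N(0.43) = 0.6664;  N(d₂) = N(0.18) = 0.5714
C = 300·0.6664 − 280·0.9920·0.5714 = 199.9200 − 158.7121 = 41.2079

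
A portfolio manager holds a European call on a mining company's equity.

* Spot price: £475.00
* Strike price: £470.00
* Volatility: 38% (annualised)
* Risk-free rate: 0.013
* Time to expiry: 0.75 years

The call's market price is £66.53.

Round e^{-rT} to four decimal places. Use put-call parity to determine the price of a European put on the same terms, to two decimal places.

exp(−rT) = exp(−0.013·0.75) = 0.9903
Put-call parity: C − P = S − K·e^(−rT) = 475 − 470·0.9903 = 475 − 465.4410 = 9.5590
P = C − (C − P) = 66.53 − (9.5590) = 56.9710

£56.97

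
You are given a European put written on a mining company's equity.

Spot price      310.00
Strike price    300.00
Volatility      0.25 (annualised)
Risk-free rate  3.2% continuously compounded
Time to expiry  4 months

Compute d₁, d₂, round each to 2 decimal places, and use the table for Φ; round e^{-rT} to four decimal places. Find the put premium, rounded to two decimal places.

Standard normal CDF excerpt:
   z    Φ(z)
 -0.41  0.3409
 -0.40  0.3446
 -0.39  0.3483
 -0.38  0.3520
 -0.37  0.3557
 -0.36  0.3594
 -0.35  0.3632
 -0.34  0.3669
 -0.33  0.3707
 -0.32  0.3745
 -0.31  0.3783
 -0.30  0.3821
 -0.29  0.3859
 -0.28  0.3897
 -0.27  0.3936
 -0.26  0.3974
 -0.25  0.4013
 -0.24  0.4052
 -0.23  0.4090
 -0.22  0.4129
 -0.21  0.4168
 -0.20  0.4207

11.13

σ√T = 0.25 × 0.5774 = 0.1443
d₁ = [ln(310/300) + (0.032 + 0.25²/2)·0.3333] / 0.1443 = [0.0328 + 0.0211] / 0.1443 = 0.3732 ≈ 0.37
d₂ = d₁ − σ√T = 0.3732 − 0.1443 = 0.2289 ≈ 0.23
e^(−rT) = e^(−0.032·0.3333) = 0.9894
N(−d₂) = N(-0.23) = 0.4090;  N(−d₁) = N(-0.37) = 0.3557
P = 300·0.9894·0.4090 − 310·0.3557 = 121.3994 − 110.2670 = 11.1324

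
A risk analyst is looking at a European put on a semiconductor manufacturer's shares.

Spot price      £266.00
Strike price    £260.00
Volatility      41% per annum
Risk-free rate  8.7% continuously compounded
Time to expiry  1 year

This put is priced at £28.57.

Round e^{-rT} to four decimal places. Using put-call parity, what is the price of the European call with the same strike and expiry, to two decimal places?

£56.23

exp(−rT) = exp(−0.087·1) = 0.9167
Put-call parity: C − P = S − K·e^(−rT) = 266 − 260·0.9167 = 266 − 238.3420 = 27.6580
C = P + (C − P) = 28.57 + (27.6580) = 56.2280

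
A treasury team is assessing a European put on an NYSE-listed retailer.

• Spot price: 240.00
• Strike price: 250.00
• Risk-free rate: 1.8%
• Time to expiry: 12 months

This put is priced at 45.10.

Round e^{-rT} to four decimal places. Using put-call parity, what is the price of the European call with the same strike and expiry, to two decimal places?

e^(−rT) = e^(−0.018·1) = 0.9822
Put-call parity: C − P = S − K·e^(−rT) = 240 − 250·0.9822 = 240 − 245.5500 = -5.5500
C = P + (C − P) = 45.10 + (-5.5500) = 39.5500

39.55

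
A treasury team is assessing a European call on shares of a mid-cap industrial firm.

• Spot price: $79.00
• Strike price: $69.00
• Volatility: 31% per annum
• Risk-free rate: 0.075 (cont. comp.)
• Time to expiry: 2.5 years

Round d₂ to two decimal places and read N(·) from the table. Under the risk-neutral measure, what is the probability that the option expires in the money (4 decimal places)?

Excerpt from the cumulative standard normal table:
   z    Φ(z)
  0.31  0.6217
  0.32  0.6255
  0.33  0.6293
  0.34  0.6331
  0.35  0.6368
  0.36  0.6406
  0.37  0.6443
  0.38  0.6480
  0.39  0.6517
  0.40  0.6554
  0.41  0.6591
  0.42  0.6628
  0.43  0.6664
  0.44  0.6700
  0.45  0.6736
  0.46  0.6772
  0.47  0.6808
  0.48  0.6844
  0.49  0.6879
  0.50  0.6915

σ√T = 0.31 × 1.5811 = 0.4902
d₁ = [ln(79/69) + (0.075 + 0.31²/2)·2.5] / 0.4902 = [0.1353 + 0.3076] / 0.4902 = 0.9037 which rounds to 0.90
d₂ = d₁ − σ√T = 0.9037 − 0.4902 = 0.4136 which rounds to 0.41
Risk-neutral Pr[S_T > K] = N(d₂) = N(0.41) = 0.6591

0.6591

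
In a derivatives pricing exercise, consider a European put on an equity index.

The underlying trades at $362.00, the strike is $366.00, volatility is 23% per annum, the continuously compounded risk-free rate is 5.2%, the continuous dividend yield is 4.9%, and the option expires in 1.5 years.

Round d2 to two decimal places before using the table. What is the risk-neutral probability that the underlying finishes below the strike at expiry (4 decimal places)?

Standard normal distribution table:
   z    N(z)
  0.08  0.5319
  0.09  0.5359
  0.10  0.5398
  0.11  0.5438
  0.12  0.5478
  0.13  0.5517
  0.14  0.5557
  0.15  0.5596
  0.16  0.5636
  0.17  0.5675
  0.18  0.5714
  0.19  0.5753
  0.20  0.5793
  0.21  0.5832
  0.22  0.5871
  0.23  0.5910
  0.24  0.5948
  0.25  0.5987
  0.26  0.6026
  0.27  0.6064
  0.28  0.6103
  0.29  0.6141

0.5636

T = 1.5;  σ√T = 0.2817
ln(S/K) + (r − q + σ²/2)T = ln(362/366) + (0.052 − 0.049 + 0.23²/2)·1.5 = -0.0110 + 0.0442 = 0.0332
d₁ = 0.0332 / 0.2817 = 0.1178 ⇒ 0.12
d₂ = d₁ − σ√T = 0.1178 − 0.2817 = -0.1639 ⇒ -0.16
Risk-neutral Pr[S_T < K] = N(−d₂) = N(0.16) = 0.5636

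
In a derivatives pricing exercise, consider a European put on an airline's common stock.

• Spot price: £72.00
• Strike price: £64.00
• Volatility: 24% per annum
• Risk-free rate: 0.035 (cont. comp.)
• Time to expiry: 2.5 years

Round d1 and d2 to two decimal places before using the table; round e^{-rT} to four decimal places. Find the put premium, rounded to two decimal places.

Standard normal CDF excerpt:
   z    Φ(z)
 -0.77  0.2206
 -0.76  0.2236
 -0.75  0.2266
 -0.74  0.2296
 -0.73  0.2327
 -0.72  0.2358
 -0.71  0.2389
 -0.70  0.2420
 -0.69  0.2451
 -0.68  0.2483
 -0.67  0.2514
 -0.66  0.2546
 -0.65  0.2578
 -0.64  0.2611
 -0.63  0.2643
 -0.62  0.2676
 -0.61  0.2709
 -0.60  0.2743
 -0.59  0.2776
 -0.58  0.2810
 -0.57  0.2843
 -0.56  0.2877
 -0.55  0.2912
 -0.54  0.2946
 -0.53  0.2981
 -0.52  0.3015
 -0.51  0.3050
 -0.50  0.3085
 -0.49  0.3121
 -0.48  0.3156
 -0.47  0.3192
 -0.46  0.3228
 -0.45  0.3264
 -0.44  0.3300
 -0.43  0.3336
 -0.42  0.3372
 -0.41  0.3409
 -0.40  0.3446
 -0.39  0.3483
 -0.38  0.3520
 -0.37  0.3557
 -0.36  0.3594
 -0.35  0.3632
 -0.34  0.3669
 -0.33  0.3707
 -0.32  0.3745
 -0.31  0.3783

T = 2.5;  σ√T = 0.3795
d₁ = [ln(72/64) + (0.035 + 0.24²/2)·2.5] / 0.3795 = [0.1178 + 0.1595] / 0.3795 = 0.7307 ≈ 0.73
d₂ = d₁ − σ√T = 0.7307 − 0.3795 = 0.3512 ≈ 0.35
e^(−rT) = e^(−0.035·2.5) = 0.9162
N(−d₂) = N(-0.35) = 0.3632;  N(−d₁) = N(-0.73) = 0.2327
P = 64·0.9162·0.3632 − 72·0.2327 = 21.2969 − 16.7544 = 4.5425

£4.54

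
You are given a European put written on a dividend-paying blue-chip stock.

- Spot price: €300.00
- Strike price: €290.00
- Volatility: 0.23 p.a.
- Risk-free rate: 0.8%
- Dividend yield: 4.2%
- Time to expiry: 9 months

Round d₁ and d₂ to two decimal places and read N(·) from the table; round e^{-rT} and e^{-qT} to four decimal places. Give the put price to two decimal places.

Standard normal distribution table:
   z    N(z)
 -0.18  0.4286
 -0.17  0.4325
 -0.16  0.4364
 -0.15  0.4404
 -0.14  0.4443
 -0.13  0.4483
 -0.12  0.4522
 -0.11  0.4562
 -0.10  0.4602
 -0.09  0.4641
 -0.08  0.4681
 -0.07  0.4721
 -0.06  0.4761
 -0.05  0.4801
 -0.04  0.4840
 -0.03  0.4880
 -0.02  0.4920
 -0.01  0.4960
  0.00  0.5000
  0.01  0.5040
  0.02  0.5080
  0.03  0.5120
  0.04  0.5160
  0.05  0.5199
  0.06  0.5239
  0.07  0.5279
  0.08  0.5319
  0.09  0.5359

σ√T = 0.23·√0.75 = 0.1992
d₁ = [ln(300/290) + (0.008 − 0.042 + 0.23²/2)·0.75] / 0.1992 = [0.0339 − 0.0057] / 0.1992 = 0.1418 which rounds to 0.14
d₂ = d₁ − σ√T = 0.1418 − 0.1992 = -0.0574 which rounds to -0.06
e^(−qT) = e^(−0.042·0.75) = 0.9690;  e^(−rT) = e^(−0.008·0.75) = 0.9940
N(−d₂) = N(0.06) = 0.5239;  N(−d₁) = N(-0.14) = 0.4443
P = 290·0.9940·0.5239 − 300·0.9690·0.4443 = 151.0194 − 129.1580 = 21.8614

€21.86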